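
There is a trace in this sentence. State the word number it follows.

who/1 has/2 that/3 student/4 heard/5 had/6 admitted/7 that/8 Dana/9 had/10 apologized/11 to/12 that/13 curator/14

5

The displaced element is "who" (word 1).
It is linked across 1 clause boundary (Ø).
It functions as the subject of "admitted", so the gap sits immediately after word 5 ("heard").
Base order: That student has heard who had admitted that Dana had apologized to that curator.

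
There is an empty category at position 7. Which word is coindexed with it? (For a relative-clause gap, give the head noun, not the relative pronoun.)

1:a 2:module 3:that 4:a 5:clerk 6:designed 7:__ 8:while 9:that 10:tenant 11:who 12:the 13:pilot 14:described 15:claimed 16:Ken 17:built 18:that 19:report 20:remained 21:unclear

The gap at 7 is the object of "designed", inside a relative clause.
The relative pronoun is "that" (word 3); it is bound by the head noun immediately before it.
Its filler is the head noun "module", at word 2.

2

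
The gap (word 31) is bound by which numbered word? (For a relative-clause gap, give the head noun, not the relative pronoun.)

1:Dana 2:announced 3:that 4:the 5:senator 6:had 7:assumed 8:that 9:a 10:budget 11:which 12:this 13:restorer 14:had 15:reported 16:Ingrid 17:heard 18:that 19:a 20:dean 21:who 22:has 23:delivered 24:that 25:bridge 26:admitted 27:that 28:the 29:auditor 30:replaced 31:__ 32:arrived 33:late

10

The gap at 31 is the object of "replaced", inside a relative clause.
The relative pronoun is "which" (word 11); it is bound by the head noun immediately before it.
Its filler is the head noun "budget", at word 10.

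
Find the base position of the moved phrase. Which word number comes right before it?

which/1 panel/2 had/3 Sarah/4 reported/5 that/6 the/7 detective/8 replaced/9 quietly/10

The displaced element is "which panel" (word 2).
It is linked across 1 clause boundary (that).
It functions as the direct object of "replaced", so the gap sits immediately after word 9 ("replaced").
Base order: Sarah had reported that the detective replaced which panel quietly.

9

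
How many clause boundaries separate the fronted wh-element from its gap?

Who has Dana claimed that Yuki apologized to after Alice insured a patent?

1

"who" is extracted from the PP object of "apologized".
Boundaries crossed, outermost first: [that] — 1 in total.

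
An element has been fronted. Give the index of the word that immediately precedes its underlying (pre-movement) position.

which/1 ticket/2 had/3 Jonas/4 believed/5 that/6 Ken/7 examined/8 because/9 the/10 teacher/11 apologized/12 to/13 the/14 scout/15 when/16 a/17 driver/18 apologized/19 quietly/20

8

The displaced element is "which ticket" (word 2).
It is linked across 1 clause boundary (that).
It functions as the direct object of "examined", so the gap sits immediately after word 8 ("examined").
Base order: Jonas had believed that Ken examined which ticket because the teacher apologized to the scout when a driver apologized quietly.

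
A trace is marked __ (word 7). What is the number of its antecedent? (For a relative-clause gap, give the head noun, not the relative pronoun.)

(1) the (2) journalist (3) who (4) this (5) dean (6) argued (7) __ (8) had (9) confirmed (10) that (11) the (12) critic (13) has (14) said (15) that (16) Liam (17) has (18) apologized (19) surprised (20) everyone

The gap at 7 is the subject of "confirmed", inside a relative clause.
The relative pronoun is "who" (word 3); it is bound by the head noun immediately before it.
Its filler is the head noun "journalist", at word 2.

2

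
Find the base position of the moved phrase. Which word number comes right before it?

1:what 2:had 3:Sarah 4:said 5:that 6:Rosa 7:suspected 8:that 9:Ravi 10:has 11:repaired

The displaced element is "what" (word 1).
It is linked across 2 clause boundaries (that → that).
It functions as the direct object of "repaired", so the gap sits immediately after word 11 ("repaired").
Base order: Sarah had said that Rosa suspected that Ravi has repaired what.

11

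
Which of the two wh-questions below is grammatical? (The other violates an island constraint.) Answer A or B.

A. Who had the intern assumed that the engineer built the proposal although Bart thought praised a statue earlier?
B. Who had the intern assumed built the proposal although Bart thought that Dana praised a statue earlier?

B

In A, the wh-phrase is extracted from inside an adjunct island (introduced by "although"), which blocks movement.
In B, the extraction path crosses only that-complement boundaries, which are transparent.
So B is grammatical.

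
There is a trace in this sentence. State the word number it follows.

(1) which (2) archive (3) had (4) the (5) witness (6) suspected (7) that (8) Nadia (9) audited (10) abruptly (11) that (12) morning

The displaced element is "which archive" (word 2).
It is linked across 1 clause boundary (that).
It functions as the direct object of "audited", so the gap sits immediately after word 9 ("audited").
Base order: The witness had suspected that Nadia audited which archive abruptly that morning.

9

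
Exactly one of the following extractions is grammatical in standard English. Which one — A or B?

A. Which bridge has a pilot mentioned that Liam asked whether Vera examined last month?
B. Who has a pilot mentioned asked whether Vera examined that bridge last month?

B

In A, the wh-phrase is extracted from inside a wh-island (introduced by "whether"), which blocks movement.
In B, the extraction path crosses only that-complement boundaries, which are transparent.
So B is grammatical.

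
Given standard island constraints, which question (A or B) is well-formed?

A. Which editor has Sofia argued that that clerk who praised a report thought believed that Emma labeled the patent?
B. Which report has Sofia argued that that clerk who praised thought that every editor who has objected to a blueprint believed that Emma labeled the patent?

In B, the wh-phrase is extracted from inside a complex-NP island (relative clause) (introduced by "who"), which blocks movement.
In A, the extraction path crosses only that-complement boundaries, which are transparent.
So A is grammatical.

A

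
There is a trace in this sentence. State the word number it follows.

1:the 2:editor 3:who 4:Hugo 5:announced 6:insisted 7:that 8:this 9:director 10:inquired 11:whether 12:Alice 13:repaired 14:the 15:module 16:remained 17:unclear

5

The displaced element is "the editor" (word 2).
It is linked across 1 clause boundary (Ø).
It functions as the subject of "insisted", so the gap sits immediately after word 5 ("announced").
Base order: Hugo announced the editor insisted that this director inquired whether Alice repaired the module.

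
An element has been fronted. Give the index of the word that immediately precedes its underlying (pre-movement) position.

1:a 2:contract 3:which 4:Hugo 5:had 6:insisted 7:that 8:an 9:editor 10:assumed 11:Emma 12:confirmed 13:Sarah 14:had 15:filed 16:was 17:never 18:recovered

The displaced element is "a contract" (word 2).
It is linked across 3 clause boundaries (that → Ø → Ø).
It functions as the direct object of "filed", so the gap sits immediately after word 15 ("filed").
Base order: Hugo had insisted that an editor assumed Emma confirmed Sarah had filed a contract.

15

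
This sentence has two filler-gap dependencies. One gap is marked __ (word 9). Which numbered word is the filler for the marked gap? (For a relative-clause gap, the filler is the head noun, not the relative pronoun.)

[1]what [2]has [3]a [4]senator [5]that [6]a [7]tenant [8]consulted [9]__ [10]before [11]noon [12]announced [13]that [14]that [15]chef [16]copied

4

The marked gap is inside the relative clause, the direct object of "consulted".
Its filler is the head noun "senator" (via "that"), at word 4.
(The other dependency links word 1 to a gap after word 16.)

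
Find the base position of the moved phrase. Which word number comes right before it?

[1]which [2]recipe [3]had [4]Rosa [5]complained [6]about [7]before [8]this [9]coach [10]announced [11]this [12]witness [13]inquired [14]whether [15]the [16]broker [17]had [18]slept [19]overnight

The displaced element is "which recipe" (word 2).
It functions as the object of the preposition "about" of "complained", so the gap sits immediately after word 6 ("about").
Base order: Rosa had complained about which recipe before this coach announced this witness inquired whether the broker had slept overnight.

6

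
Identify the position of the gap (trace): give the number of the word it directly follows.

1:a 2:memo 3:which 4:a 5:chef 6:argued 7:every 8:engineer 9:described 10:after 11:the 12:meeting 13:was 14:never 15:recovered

9

The displaced element is "a memo" (word 2).
It is linked across 1 clause boundary (Ø).
It functions as the direct object of "described", so the gap sits immediately after word 9 ("described").
Base order: A chef argued every engineer described a memo after the meeting.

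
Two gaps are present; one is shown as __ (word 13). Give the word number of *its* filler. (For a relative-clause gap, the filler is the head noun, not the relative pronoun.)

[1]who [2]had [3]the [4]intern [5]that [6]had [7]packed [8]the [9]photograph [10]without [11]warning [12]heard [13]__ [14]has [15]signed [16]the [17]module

The marked gap is the subject of "signed".
Its filler is the fronted wh-phrase "who", at word 1.
(The other dependency links word 4 to a gap after word 5.)

1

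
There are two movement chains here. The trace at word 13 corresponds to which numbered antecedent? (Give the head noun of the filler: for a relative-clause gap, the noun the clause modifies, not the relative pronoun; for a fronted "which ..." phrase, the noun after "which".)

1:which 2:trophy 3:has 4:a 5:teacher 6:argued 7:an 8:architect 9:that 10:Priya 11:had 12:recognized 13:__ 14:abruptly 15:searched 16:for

The marked gap is inside the relative clause, the direct object of "recognized".
Its filler is the head noun "architect" (via "that"), at word 8.
(The other dependency links word 2 to a gap after word 16.)

8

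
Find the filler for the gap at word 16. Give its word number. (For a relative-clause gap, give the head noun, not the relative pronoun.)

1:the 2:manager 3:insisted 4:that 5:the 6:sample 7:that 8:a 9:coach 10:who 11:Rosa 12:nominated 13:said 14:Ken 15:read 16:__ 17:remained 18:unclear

The gap at 16 is the object of "read", inside a relative clause.
The relative pronoun is "that" (word 7); it is bound by the head noun immediately before it.
Its filler is the head noun "sample", at word 6.

6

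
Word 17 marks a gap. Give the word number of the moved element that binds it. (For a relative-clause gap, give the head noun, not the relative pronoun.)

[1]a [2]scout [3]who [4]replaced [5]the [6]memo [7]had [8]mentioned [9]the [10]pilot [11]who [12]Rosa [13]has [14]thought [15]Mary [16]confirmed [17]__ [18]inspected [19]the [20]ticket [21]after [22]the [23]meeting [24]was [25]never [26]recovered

The gap at 17 is the subject of "inspected", inside a relative clause.
The relative pronoun is "who" (word 11); it is bound by the head noun immediately before it.
Its filler is the head noun "pilot", at word 10.

10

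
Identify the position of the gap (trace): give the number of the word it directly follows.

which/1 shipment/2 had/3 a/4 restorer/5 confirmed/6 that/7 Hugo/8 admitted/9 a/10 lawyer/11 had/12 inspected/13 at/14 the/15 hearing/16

The displaced element is "which shipment" (word 2).
It is linked across 2 clause boundaries (that → Ø).
It functions as the direct object of "inspected", so the gap sits immediately after word 13 ("inspected").
Base order: A restorer had confirmed that Hugo admitted a lawyer had inspected which shipment at the hearing.

13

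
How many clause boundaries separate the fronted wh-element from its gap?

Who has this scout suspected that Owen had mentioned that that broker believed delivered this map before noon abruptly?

"who" is extracted from the subject of "delivered".
Boundaries crossed, outermost first: [that], [that], [Ø] — 3 in total.

3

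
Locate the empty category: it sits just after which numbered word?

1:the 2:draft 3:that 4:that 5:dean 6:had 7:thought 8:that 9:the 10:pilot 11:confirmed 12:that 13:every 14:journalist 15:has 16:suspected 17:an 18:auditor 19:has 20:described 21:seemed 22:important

20

The displaced element is "the draft" (word 2).
It is linked across 3 clause boundaries (that → that → Ø).
It functions as the direct object of "described", so the gap sits immediately after word 20 ("described").
Base order: That dean had thought that the pilot confirmed that every journalist has suspected an auditor has described the draft.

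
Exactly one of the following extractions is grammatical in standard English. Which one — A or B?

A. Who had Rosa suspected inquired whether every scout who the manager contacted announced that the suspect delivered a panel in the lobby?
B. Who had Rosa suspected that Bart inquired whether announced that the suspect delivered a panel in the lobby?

A

In B, the wh-phrase is extracted from inside a wh-island (introduced by "whether"), which blocks movement.
In A, the extraction path crosses only that-complement boundaries, which are transparent.
So A is grammatical.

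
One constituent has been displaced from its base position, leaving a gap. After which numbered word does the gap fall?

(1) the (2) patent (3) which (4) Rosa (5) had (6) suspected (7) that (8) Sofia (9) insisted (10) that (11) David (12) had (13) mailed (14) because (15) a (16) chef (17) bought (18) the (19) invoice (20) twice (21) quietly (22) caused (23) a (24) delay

The displaced element is "the patent" (word 2).
It is linked across 2 clause boundaries (that → that).
It functions as the direct object of "mailed", so the gap sits immediately after word 13 ("mailed").
Base order: Rosa had suspected that Sofia insisted that David had mailed the patent because a chef bought the invoice twice quietly.

13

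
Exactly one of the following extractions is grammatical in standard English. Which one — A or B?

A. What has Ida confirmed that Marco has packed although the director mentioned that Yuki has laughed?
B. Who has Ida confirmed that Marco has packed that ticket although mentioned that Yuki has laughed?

A

In B, the wh-phrase is extracted from inside an adjunct island (introduced by "although"), which blocks movement.
In A, the extraction path crosses only that-complement boundaries, which are transparent.
So A is grammatical.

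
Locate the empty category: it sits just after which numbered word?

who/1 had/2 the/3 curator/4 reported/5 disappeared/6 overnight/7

5

The displaced element is "who" (word 1).
It is linked across 1 clause boundary (Ø).
It functions as the subject of "disappeared", so the gap sits immediately after word 5 ("reported").
Base order: The curator had reported that who disappeared overnight.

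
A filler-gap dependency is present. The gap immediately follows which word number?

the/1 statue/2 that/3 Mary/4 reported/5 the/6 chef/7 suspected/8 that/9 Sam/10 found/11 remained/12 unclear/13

The displaced element is "the statue" (word 2).
It is linked across 2 clause boundaries (Ø → that).
It functions as the direct object of "found", so the gap sits immediately after word 11 ("found").
Base order: Mary reported the chef suspected that Sam found the statue.

11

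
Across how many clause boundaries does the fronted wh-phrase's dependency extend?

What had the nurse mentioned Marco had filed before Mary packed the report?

"what" is extracted from the object of "filed".
Boundaries crossed, outermost first: [Ø] — 1 in total.

1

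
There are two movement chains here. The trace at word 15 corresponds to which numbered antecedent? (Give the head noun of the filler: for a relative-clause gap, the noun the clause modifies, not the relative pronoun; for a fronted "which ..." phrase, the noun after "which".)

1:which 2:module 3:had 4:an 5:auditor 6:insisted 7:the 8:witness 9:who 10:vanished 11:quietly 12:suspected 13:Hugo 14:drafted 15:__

The marked gap is the direct object of "drafted".
Its filler is the fronted wh-phrase "which module", at word 2.
(The other dependency links word 8 to a gap after word 9.)

2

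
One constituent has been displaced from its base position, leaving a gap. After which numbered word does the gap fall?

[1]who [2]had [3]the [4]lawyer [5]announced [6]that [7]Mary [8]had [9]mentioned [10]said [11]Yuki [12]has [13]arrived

The displaced element is "who" (word 1).
It is linked across 2 clause boundaries (that → Ø).
It functions as the subject of "said", so the gap sits immediately after word 9 ("mentioned").
Base order: The lawyer had announced that Mary had mentioned who said Yuki has arrived.

9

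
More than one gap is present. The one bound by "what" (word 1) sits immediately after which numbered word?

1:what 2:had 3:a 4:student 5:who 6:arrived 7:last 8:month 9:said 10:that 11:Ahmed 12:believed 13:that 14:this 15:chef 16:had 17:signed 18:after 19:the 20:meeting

17

The displaced element is "what" (word 1).
It is linked across 2 clause boundaries (that → that).
It functions as the direct object of "signed", so the gap sits immediately after word 17 ("signed").
Base order: A student who arrived last month had said that Ahmed believed that this chef had signed what after the meeting.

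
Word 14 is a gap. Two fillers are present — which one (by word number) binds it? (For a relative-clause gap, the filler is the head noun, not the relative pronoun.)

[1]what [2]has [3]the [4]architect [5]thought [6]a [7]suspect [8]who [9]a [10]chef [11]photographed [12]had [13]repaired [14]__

The marked gap is the direct object of "repaired".
Its filler is the fronted wh-phrase "what", at word 1.
(The other dependency links word 7 to a gap after word 11.)

1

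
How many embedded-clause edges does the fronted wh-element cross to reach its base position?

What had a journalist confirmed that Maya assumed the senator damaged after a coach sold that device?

"what" is extracted from the object of "damaged".
Boundaries crossed, outermost first: [that], [Ø] — 2 in total.

2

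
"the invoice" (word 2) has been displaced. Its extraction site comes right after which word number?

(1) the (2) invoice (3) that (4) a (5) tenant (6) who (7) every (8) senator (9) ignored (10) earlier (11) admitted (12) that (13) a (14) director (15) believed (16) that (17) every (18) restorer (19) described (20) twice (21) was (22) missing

19

The displaced element is "the invoice" (word 2).
It is linked across 2 clause boundaries (that → that).
It functions as the direct object of "described", so the gap sits immediately after word 19 ("described").
Base order: A tenant who every senator ignored earlier admitted that a director believed that every restorer described the invoice twice.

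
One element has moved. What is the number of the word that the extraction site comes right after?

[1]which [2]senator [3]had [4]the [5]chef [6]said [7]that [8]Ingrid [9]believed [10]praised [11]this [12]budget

9

The displaced element is "which senator" (word 2).
It is linked across 2 clause boundaries (that → Ø).
It functions as the subject of "praised", so the gap sits immediately after word 9 ("believed").
Base order: The chef had said that Ingrid believed that which senator praised this budget.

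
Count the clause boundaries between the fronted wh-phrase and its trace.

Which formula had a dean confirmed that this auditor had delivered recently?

"which formula" is extracted from the object of "delivered".
Boundaries crossed, outermost first: [that] — 1 in total.

1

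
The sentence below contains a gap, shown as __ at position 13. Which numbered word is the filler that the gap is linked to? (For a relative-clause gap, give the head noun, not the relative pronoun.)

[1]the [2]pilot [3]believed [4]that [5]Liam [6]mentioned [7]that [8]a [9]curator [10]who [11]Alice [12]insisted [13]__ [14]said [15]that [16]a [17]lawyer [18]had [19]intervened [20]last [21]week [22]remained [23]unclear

The gap at 13 is the subject of "said", inside a relative clause.
The relative pronoun is "who" (word 10); it is bound by the head noun immediately before it.
Its filler is the head noun "curator", at word 9.

9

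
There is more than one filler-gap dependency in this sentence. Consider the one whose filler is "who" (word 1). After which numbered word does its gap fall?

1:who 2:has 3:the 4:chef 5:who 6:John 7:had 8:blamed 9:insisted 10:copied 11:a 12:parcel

The displaced element is "who" (word 1).
It is linked across 1 clause boundary (Ø).
It functions as the subject of "copied", so the gap sits immediately after word 9 ("insisted").
Base order: The chef who John had blamed has insisted who copied a parcel.

9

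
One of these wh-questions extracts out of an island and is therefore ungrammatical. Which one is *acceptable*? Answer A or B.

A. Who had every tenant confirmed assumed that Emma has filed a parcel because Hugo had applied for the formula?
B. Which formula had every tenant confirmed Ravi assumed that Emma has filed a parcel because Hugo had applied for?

A

In B, the wh-phrase is extracted from inside an adjunct island (introduced by "because"), which blocks movement.
In A, the extraction path crosses only that-complement boundaries, which are transparent.
So A is grammatical.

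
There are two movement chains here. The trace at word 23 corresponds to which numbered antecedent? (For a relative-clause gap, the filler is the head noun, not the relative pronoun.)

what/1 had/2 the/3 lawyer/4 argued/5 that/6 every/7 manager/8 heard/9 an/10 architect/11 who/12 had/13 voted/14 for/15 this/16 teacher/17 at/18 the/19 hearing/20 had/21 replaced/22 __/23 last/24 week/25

The marked gap is the direct object of "replaced".
Its filler is the fronted wh-phrase "what", at word 1.
(The other dependency links word 11 to a gap after word 12.)

1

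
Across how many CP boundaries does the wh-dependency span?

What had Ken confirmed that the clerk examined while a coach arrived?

1

"what" is extracted from the object of "examined".
Boundaries crossed, outermost first: [that] — 1 in total.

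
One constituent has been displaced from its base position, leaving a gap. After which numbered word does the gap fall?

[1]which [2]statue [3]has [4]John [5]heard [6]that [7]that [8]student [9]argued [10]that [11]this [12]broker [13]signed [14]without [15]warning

The displaced element is "which statue" (word 2).
It is linked across 2 clause boundaries (that → that).
It functions as the direct object of "signed", so the gap sits immediately after word 13 ("signed").
Base order: John has heard that that student argued that this broker signed which statue without warning.

13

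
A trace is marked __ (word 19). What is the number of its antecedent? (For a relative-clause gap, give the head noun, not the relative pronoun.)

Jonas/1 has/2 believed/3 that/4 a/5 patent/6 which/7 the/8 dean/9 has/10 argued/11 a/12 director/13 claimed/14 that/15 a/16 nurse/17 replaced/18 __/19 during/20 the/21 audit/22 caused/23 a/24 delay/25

6

The gap at 19 is the object of "replaced", inside a relative clause.
The relative pronoun is "which" (word 7); it is bound by the head noun immediately before it.
Its filler is the head noun "patent", at word 6.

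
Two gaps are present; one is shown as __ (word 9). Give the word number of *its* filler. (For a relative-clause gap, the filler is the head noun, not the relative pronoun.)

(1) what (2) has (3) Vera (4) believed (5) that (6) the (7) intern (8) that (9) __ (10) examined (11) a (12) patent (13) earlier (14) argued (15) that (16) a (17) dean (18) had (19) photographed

The marked gap is inside the relative clause, the subject of "examined".
Its filler is the head noun "intern" (via "that"), at word 7.
(The other dependency links word 1 to a gap after word 19.)

7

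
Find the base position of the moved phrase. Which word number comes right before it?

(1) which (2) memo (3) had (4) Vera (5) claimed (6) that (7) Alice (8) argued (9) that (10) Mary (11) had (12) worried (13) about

13

The displaced element is "which memo" (word 2).
It is linked across 2 clause boundaries (that → that).
It functions as the object of the preposition "about" of "worried", so the gap sits immediately after word 13 ("about").
Base order: Vera had claimed that Alice argued that Mary had worried about which memo.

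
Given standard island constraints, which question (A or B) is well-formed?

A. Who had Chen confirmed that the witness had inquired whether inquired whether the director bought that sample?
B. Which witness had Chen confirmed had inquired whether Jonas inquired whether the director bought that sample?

In A, the wh-phrase is extracted from inside a wh-island (introduced by "whether"), which blocks movement.
In B, the extraction path crosses only that-complement boundaries, which are transparent.
So B is grammatical.

B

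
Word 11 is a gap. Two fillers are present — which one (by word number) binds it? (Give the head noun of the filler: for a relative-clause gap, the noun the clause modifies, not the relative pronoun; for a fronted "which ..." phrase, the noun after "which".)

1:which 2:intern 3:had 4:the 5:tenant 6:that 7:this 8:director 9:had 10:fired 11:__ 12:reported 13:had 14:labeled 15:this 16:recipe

5

The marked gap is inside the relative clause, the direct object of "fired".
Its filler is the head noun "tenant" (via "that"), at word 5.
(The other dependency links word 2 to a gap after word 12.)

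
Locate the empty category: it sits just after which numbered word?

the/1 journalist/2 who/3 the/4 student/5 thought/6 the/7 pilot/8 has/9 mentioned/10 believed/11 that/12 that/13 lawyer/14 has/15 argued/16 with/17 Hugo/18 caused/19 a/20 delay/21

The displaced element is "the journalist" (word 2).
It is linked across 2 clause boundaries (Ø → Ø).
It functions as the subject of "believed", so the gap sits immediately after word 10 ("mentioned").
Base order: The student thought the pilot has mentioned that the journalist believed that that lawyer has argued with Hugo.

10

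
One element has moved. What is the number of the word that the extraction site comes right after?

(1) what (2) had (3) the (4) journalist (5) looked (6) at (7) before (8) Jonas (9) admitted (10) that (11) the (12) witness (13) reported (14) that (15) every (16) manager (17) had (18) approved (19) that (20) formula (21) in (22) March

The displaced element is "what" (word 1).
It functions as the object of the preposition "at" of "looked", so the gap sits immediately after word 6 ("at").
Base order: The journalist had looked at what before Jonas admitted that the witness reported that every manager had approved that formula in March.

6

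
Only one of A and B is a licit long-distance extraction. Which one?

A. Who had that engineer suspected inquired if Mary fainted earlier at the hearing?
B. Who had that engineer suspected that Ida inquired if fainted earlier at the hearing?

A

In B, the wh-phrase is extracted from inside a wh-island (introduced by "if"), which blocks movement.
In A, the extraction path crosses only that-complement boundaries, which are transparent.
So A is grammatical.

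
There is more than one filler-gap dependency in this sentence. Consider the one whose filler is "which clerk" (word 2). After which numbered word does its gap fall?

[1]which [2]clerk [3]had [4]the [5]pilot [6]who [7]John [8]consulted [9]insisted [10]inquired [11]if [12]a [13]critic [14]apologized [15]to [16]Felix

9

The displaced element is "which clerk" (word 2).
It is linked across 1 clause boundary (Ø).
It functions as the subject of "inquired", so the gap sits immediately after word 9 ("insisted").
Base order: The pilot who John consulted had insisted that which clerk inquired if a critic apologized to Felix.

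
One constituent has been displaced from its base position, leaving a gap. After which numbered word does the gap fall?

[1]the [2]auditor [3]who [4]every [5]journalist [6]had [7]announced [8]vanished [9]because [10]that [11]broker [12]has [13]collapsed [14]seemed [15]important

7

The displaced element is "the auditor" (word 2).
It is linked across 1 clause boundary (Ø).
It functions as the subject of "vanished", so the gap sits immediately after word 7 ("announced").
Base order: Every journalist had announced that the auditor vanished because that broker has collapsed.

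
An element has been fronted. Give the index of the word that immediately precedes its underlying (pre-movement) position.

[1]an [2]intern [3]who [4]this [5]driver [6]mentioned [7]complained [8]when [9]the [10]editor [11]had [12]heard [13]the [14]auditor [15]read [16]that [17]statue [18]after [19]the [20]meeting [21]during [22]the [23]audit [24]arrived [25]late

6

The displaced element is "an intern" (word 2).
It is linked across 1 clause boundary (Ø).
It functions as the subject of "complained", so the gap sits immediately after word 6 ("mentioned").
Base order: This driver mentioned that an intern complained when the editor had heard the auditor read that statue after the meeting during the audit.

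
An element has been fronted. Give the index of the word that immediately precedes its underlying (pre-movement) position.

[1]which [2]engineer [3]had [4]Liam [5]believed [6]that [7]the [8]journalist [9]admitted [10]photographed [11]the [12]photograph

9

The displaced element is "which engineer" (word 2).
It is linked across 2 clause boundaries (that → Ø).
It functions as the subject of "photographed", so the gap sits immediately after word 9 ("admitted").
Base order: Liam had believed that the journalist admitted which engineer photographed the photograph.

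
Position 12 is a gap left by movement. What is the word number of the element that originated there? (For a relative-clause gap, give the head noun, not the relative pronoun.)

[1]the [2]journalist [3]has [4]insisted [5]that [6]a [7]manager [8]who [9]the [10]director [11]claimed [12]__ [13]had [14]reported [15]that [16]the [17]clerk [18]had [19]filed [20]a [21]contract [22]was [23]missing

The gap at 12 is the subject of "reported", inside a relative clause.
The relative pronoun is "who" (word 8); it is bound by the head noun immediately before it.
Its filler is the head noun "manager", at word 7.

7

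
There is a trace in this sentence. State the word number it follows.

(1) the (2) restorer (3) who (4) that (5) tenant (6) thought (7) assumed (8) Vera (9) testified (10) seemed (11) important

6

The displaced element is "the restorer" (word 2).
It is linked across 1 clause boundary (Ø).
It functions as the subject of "assumed", so the gap sits immediately after word 6 ("thought").
Base order: That tenant thought that the restorer assumed Vera testified.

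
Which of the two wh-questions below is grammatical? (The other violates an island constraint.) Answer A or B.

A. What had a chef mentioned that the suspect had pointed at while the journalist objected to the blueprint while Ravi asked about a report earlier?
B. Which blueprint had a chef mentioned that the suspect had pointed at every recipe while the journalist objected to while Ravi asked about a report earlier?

In B, the wh-phrase is extracted from inside an adjunct island (introduced by "while"), which blocks movement.
In A, the extraction path crosses only that-complement boundaries, which are transparent.
So A is grammatical.

A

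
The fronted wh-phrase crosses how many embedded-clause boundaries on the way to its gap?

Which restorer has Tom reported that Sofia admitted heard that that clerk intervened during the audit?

"which restorer" is extracted from the subject of "heard".
Boundaries crossed, outermost first: [that], [Ø] — 2 in total.

2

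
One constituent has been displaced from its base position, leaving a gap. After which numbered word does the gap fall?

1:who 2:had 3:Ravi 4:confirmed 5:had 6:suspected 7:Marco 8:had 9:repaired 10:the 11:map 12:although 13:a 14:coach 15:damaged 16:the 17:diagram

The displaced element is "who" (word 1).
It is linked across 1 clause boundary (Ø).
It functions as the subject of "suspected", so the gap sits immediately after word 4 ("confirmed").
Base order: Ravi had confirmed that who had suspected Marco had repaired the map although a coach damaged the diagram.

4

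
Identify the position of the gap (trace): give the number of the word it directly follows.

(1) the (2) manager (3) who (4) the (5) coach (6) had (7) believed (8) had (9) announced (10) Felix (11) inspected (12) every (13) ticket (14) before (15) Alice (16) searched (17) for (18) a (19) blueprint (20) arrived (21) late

7

The displaced element is "the manager" (word 2).
It is linked across 1 clause boundary (Ø).
It functions as the subject of "announced", so the gap sits immediately after word 7 ("believed").
Base order: The coach had believed that the manager had announced Felix inspected every ticket before Alice searched for a blueprint.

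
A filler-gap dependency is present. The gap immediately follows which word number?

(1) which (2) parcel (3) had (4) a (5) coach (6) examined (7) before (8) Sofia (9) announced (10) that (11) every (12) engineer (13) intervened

The displaced element is "which parcel" (word 2).
It functions as the direct object of "examined", so the gap sits immediately after word 6 ("examined").
Base order: A coach had examined which parcel before Sofia announced that every engineer intervened.

6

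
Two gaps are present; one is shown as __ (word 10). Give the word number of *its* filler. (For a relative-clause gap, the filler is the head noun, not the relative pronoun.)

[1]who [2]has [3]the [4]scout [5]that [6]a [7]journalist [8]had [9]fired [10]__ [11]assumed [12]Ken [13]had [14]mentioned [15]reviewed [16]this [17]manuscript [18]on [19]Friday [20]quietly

4

The marked gap is inside the relative clause, the direct object of "fired".
Its filler is the head noun "scout" (via "that"), at word 4.
(The other dependency links word 1 to a gap after word 14.)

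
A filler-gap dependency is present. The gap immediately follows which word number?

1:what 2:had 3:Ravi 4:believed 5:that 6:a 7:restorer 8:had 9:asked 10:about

The displaced element is "what" (word 1).
It is linked across 1 clause boundary (that).
It functions as the object of the preposition "about" of "asked", so the gap sits immediately after word 10 ("about").
Base order: Ravi had believed that a restorer had asked about what.

10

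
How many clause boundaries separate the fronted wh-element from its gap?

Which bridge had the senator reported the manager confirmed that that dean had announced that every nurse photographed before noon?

3

"which bridge" is extracted from the object of "photographed".
Boundaries crossed, outermost first: [Ø], [that], [that] — 3 in total.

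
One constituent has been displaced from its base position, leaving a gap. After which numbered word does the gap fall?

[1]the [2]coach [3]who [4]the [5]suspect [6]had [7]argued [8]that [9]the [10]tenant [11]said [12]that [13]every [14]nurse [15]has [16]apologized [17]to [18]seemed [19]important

17

The displaced element is "the coach" (word 2).
It is linked across 2 clause boundaries (that → that).
It functions as the object of the preposition "to" of "apologized", so the gap sits immediately after word 17 ("to").
Base order: The suspect had argued that the tenant said that every nurse has apologized to the coach.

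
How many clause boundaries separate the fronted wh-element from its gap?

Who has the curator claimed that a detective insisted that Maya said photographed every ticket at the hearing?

3

"who" is extracted from the subject of "photographed".
Boundaries crossed, outermost first: [that], [that], [Ø] — 3 in total.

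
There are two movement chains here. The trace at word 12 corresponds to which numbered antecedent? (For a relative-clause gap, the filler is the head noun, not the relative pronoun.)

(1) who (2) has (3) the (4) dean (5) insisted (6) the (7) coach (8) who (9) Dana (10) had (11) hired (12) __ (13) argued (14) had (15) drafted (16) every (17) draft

7

The marked gap is inside the relative clause, the direct object of "hired".
Its filler is the head noun "coach" (via "who"), at word 7.
(The other dependency links word 1 to a gap after word 13.)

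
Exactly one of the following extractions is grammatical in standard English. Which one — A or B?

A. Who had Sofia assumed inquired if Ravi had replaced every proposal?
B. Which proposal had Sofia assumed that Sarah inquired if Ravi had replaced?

A

In B, the wh-phrase is extracted from inside a wh-island (introduced by "if"), which blocks movement.
In A, the extraction path crosses only that-complement boundaries, which are transparent.
So A is grammatical.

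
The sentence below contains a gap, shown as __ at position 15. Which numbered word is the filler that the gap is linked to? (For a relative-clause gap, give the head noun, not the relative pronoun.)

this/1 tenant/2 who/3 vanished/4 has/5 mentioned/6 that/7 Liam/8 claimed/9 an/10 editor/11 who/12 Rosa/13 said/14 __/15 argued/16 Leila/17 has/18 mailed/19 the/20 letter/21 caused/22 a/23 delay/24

The gap at 15 is the subject of "argued", inside a relative clause.
The relative pronoun is "who" (word 12); it is bound by the head noun immediately before it.
Its filler is the head noun "editor", at word 11.

11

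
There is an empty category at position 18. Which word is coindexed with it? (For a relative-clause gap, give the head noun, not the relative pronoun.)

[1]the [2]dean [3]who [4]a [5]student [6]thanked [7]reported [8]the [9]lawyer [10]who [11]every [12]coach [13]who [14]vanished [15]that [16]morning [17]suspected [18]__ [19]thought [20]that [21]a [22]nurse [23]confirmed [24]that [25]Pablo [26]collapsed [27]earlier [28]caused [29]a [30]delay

9

The gap at 18 is the subject of "thought", inside a relative clause.
The relative pronoun is "who" (word 10); it is bound by the head noun immediately before it.
Its filler is the head noun "lawyer", at word 9.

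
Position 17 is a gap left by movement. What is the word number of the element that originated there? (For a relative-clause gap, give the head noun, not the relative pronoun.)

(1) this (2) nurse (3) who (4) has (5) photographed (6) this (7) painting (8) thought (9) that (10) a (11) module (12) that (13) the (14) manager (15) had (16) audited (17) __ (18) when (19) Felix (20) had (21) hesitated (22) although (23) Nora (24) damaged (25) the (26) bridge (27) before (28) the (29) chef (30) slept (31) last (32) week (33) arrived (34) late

11

The gap at 17 is the object of "audited", inside a relative clause.
The relative pronoun is "that" (word 12); it is bound by the head noun immediately before it.
Its filler is the head noun "module", at word 11.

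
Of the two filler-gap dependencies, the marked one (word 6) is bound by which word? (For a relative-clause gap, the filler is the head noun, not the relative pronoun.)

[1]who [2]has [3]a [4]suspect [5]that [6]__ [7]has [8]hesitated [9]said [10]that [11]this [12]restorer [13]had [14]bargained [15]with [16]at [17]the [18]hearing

4

The marked gap is inside the relative clause, the subject of "hesitated".
Its filler is the head noun "suspect" (via "that"), at word 4.
(The other dependency links word 1 to a gap after word 15.)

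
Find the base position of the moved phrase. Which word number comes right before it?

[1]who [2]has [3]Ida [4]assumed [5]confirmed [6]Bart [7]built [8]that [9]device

4

The displaced element is "who" (word 1).
It is linked across 1 clause boundary (Ø).
It functions as the subject of "confirmed", so the gap sits immediately after word 4 ("assumed").
Base order: Ida has assumed that who confirmed Bart built that device.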